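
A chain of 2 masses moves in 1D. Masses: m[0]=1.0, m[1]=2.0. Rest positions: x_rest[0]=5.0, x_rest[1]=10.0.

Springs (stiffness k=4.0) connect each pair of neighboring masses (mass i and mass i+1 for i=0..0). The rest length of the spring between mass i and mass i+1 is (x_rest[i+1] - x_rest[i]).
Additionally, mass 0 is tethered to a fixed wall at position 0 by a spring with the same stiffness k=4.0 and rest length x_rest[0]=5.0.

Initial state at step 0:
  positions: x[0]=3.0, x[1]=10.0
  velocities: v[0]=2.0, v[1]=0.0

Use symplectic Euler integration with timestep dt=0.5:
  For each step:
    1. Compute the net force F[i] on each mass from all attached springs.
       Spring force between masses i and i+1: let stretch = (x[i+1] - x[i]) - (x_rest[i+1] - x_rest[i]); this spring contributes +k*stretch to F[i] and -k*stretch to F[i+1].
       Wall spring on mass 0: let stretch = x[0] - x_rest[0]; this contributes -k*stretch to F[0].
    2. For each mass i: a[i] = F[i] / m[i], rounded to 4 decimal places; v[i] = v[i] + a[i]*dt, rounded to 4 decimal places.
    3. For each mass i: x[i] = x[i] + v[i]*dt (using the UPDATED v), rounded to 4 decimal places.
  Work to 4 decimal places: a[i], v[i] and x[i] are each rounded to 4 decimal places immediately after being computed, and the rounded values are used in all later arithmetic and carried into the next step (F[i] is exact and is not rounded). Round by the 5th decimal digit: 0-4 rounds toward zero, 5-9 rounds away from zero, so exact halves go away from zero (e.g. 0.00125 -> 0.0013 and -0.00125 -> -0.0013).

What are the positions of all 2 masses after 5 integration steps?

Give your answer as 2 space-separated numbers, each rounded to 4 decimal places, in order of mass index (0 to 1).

Step 0: x=[3.0000 10.0000] v=[2.0000 0.0000]
Step 1: x=[8.0000 9.0000] v=[10.0000 -2.0000]
Step 2: x=[6.0000 10.0000] v=[-4.0000 2.0000]
Step 3: x=[2.0000 11.5000] v=[-8.0000 3.0000]
Step 4: x=[5.5000 10.7500] v=[7.0000 -1.5000]
Step 5: x=[8.7500 9.8750] v=[6.5000 -1.7500]

Answer: 8.7500 9.8750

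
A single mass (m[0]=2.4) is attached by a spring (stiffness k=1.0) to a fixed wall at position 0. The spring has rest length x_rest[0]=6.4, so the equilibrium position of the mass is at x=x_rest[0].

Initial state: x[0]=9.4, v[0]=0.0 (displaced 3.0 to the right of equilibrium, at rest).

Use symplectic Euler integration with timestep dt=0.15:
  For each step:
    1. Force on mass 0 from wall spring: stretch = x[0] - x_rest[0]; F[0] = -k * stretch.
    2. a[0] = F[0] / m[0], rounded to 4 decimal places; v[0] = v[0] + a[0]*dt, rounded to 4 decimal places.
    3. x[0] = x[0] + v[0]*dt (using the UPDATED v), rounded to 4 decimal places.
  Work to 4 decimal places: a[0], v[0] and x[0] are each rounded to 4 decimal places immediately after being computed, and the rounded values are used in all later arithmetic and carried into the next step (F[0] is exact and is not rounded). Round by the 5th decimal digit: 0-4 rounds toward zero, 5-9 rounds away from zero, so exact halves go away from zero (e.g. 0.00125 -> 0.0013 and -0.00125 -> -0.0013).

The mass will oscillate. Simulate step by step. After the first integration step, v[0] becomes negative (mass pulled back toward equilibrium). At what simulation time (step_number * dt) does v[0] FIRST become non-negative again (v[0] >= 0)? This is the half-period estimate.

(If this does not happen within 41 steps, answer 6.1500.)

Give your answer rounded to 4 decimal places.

Step 0: x=[9.4000] v=[0.0000]
Step 1: x=[9.3719] v=[-0.1875]
Step 2: x=[9.3159] v=[-0.3732]
Step 3: x=[9.2326] v=[-0.5555]
Step 4: x=[9.1227] v=[-0.7325]
Step 5: x=[8.9873] v=[-0.9027]
Step 6: x=[8.8276] v=[-1.0644]
Step 7: x=[8.6452] v=[-1.2161]
Step 8: x=[8.4417] v=[-1.3564]
Step 9: x=[8.2191] v=[-1.4840]
Step 10: x=[7.9794] v=[-1.5977]
Step 11: x=[7.7249] v=[-1.6964]
Step 12: x=[7.4580] v=[-1.7792]
Step 13: x=[7.1812] v=[-1.8453]
Step 14: x=[6.8971] v=[-1.8941]
Step 15: x=[6.6083] v=[-1.9252]
Step 16: x=[6.3176] v=[-1.9382]
Step 17: x=[6.0276] v=[-1.9331]
Step 18: x=[5.7411] v=[-1.9098]
Step 19: x=[5.4608] v=[-1.8686]
Step 20: x=[5.1893] v=[-1.8099]
Step 21: x=[4.9292] v=[-1.7342]
Step 22: x=[4.6829] v=[-1.6423]
Step 23: x=[4.4527] v=[-1.5350]
Step 24: x=[4.2407] v=[-1.4133]
Step 25: x=[4.0490] v=[-1.2783]
Step 26: x=[3.8793] v=[-1.1314]
Step 27: x=[3.7332] v=[-0.9739]
Step 28: x=[3.6121] v=[-0.8072]
Step 29: x=[3.5172] v=[-0.6330]
Step 30: x=[3.4493] v=[-0.4528]
Step 31: x=[3.4090] v=[-0.2684]
Step 32: x=[3.3968] v=[-0.0815]
Step 33: x=[3.4127] v=[0.1062]
First v>=0 after going negative at step 33, time=4.9500

Answer: 4.9500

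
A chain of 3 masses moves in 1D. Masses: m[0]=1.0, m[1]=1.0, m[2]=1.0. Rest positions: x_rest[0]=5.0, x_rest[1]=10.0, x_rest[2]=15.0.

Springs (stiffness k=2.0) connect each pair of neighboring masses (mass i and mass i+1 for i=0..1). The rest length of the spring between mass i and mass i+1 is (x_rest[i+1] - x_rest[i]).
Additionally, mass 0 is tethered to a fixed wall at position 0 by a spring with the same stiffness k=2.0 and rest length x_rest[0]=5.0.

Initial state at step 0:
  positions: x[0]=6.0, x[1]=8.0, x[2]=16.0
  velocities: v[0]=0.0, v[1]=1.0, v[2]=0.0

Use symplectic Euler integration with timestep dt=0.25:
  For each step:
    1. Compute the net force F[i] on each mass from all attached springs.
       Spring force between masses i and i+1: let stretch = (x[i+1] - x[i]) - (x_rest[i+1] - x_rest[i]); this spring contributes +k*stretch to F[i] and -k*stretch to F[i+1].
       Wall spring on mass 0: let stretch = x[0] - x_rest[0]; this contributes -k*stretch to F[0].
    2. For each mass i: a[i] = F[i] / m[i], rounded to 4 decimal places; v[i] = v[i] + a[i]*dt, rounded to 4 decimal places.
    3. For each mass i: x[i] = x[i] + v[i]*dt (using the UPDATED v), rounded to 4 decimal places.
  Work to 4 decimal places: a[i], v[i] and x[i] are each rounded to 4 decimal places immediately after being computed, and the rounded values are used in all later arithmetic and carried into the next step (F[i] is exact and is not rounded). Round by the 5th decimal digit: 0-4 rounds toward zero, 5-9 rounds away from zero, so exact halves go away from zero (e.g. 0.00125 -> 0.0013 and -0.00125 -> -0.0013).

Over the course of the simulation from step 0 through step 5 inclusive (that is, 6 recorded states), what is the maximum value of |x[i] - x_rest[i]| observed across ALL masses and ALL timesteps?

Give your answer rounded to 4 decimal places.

Step 0: x=[6.0000 8.0000 16.0000] v=[0.0000 1.0000 0.0000]
Step 1: x=[5.5000 9.0000 15.6250] v=[-2.0000 4.0000 -1.5000]
Step 2: x=[4.7500 10.3906 15.0469] v=[-3.0000 5.5625 -2.3125]
Step 3: x=[4.1113 11.6582 14.5117] v=[-2.5547 5.0704 -2.1407]
Step 4: x=[3.9021 12.3391 14.2448] v=[-0.8369 2.7237 -1.0675]
Step 5: x=[4.2598 12.2036 14.3647] v=[1.4306 -0.5420 0.4797]
Max displacement = 2.3391

Answer: 2.3391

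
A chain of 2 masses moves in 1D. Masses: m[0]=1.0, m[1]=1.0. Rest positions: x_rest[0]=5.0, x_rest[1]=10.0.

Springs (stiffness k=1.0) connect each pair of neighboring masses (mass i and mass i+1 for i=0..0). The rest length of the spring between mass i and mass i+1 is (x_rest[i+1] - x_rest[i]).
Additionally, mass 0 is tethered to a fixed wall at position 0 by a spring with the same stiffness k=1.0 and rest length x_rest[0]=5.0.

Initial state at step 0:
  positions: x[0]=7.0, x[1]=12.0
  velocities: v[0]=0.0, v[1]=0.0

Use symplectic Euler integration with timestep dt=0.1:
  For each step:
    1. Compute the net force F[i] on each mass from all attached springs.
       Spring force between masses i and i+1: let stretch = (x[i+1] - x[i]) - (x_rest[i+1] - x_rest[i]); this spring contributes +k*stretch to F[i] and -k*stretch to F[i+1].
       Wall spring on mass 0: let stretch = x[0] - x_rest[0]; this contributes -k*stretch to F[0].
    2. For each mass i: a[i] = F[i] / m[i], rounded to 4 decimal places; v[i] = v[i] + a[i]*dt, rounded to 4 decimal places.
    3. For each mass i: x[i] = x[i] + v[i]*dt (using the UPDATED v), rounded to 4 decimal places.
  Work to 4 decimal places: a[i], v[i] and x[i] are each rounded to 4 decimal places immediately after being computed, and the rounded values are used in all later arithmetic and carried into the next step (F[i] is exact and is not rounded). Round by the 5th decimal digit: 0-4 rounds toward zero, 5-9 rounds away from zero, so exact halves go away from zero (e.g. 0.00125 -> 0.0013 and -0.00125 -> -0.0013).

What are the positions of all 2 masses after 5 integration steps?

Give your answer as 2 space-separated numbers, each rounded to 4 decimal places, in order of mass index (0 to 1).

Answer: 6.7137 11.9931

Derivation:
Step 0: x=[7.0000 12.0000] v=[0.0000 0.0000]
Step 1: x=[6.9800 12.0000] v=[-0.2000 0.0000]
Step 2: x=[6.9404 11.9998] v=[-0.3960 -0.0020]
Step 3: x=[6.8820 11.9990] v=[-0.5841 -0.0079]
Step 4: x=[6.8059 11.9970] v=[-0.7606 -0.0196]
Step 5: x=[6.7137 11.9931] v=[-0.9221 -0.0387]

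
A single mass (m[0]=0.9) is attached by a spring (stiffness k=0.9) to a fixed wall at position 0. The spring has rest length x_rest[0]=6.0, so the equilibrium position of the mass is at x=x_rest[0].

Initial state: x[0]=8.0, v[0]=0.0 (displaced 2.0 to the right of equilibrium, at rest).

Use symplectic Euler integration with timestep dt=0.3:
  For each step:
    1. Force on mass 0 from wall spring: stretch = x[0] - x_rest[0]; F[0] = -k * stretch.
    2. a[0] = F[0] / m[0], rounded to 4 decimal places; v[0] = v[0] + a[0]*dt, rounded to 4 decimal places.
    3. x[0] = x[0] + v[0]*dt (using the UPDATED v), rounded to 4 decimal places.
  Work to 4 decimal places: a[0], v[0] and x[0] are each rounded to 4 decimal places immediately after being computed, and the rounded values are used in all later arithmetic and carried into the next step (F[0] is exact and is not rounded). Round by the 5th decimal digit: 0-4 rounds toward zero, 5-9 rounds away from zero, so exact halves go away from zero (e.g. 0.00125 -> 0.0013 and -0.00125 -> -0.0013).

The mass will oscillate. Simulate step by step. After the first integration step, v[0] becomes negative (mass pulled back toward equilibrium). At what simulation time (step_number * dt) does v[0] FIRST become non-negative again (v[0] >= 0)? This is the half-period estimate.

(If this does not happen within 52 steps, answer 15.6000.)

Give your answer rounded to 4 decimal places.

Step 0: x=[8.0000] v=[0.0000]
Step 1: x=[7.8200] v=[-0.6000]
Step 2: x=[7.4762] v=[-1.1460]
Step 3: x=[6.9995] v=[-1.5889]
Step 4: x=[6.4329] v=[-1.8888]
Step 5: x=[5.8273] v=[-2.0187]
Step 6: x=[5.2372] v=[-1.9669]
Step 7: x=[4.7158] v=[-1.7381]
Step 8: x=[4.3100] v=[-1.3528]
Step 9: x=[4.0563] v=[-0.8458]
Step 10: x=[3.9775] v=[-0.2627]
Step 11: x=[4.0807] v=[0.3441]
First v>=0 after going negative at step 11, time=3.3000

Answer: 3.3000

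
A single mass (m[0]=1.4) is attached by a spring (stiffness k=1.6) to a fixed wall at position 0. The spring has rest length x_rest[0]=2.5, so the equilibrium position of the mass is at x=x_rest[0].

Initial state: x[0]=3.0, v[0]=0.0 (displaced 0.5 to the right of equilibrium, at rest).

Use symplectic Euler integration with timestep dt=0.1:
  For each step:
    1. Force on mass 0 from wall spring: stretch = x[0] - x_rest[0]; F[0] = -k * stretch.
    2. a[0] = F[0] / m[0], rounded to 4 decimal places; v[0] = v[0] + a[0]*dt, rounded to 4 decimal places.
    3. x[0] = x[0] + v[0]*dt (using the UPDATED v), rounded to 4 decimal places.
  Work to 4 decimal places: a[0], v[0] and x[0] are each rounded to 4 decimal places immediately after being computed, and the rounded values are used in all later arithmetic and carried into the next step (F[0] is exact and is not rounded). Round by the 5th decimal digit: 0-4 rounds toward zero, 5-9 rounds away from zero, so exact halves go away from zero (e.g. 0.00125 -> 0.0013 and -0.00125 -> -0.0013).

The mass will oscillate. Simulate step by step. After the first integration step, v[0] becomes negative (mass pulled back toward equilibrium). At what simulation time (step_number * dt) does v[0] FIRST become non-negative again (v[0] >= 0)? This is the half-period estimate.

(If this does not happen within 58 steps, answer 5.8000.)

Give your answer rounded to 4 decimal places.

Step 0: x=[3.0000] v=[0.0000]
Step 1: x=[2.9943] v=[-0.0571]
Step 2: x=[2.9829] v=[-0.1136]
Step 3: x=[2.9660] v=[-0.1688]
Step 4: x=[2.9438] v=[-0.2221]
Step 5: x=[2.9165] v=[-0.2728]
Step 6: x=[2.8845] v=[-0.3204]
Step 7: x=[2.8481] v=[-0.3643]
Step 8: x=[2.8077] v=[-0.4041]
Step 9: x=[2.7638] v=[-0.4393]
Step 10: x=[2.7169] v=[-0.4695]
Step 11: x=[2.6675] v=[-0.4943]
Step 12: x=[2.6162] v=[-0.5134]
Step 13: x=[2.5635] v=[-0.5267]
Step 14: x=[2.5101] v=[-0.5340]
Step 15: x=[2.4566] v=[-0.5352]
Step 16: x=[2.4036] v=[-0.5302]
Step 17: x=[2.3517] v=[-0.5192]
Step 18: x=[2.3015] v=[-0.5023]
Step 19: x=[2.2535] v=[-0.4796]
Step 20: x=[2.2084] v=[-0.4514]
Step 21: x=[2.1666] v=[-0.4181]
Step 22: x=[2.1286] v=[-0.3800]
Step 23: x=[2.0948] v=[-0.3376]
Step 24: x=[2.0657] v=[-0.2913]
Step 25: x=[2.0415] v=[-0.2417]
Step 26: x=[2.0226] v=[-0.1893]
Step 27: x=[2.0091] v=[-0.1347]
Step 28: x=[2.0012] v=[-0.0786]
Step 29: x=[1.9990] v=[-0.0216]
Step 30: x=[2.0026] v=[0.0357]
First v>=0 after going negative at step 30, time=3.0000

Answer: 3.0000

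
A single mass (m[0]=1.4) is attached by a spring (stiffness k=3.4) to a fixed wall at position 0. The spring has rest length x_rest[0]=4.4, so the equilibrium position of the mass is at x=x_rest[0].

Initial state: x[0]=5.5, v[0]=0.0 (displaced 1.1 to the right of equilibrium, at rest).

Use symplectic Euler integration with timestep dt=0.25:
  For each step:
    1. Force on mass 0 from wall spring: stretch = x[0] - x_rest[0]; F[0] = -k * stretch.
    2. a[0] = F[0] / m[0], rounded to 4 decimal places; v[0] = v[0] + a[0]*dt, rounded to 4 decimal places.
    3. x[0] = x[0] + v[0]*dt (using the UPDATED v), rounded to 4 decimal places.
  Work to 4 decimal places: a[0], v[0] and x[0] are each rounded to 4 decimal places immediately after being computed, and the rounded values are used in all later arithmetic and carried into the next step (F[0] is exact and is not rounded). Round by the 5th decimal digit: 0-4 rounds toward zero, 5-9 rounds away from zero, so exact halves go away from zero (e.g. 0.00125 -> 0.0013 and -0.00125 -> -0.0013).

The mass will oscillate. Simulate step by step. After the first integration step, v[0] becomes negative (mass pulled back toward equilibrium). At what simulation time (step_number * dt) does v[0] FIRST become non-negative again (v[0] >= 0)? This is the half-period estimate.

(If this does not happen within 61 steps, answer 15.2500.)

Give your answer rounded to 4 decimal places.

Step 0: x=[5.5000] v=[0.0000]
Step 1: x=[5.3330] v=[-0.6679]
Step 2: x=[5.0244] v=[-1.2344]
Step 3: x=[4.6210] v=[-1.6135]
Step 4: x=[4.1841] v=[-1.7477]
Step 5: x=[3.7800] v=[-1.6166]
Step 6: x=[3.4700] v=[-1.2402]
Step 7: x=[3.3011] v=[-0.6756]
Step 8: x=[3.2990] v=[-0.0084]
Step 9: x=[3.4640] v=[0.6601]
First v>=0 after going negative at step 9, time=2.2500

Answer: 2.2500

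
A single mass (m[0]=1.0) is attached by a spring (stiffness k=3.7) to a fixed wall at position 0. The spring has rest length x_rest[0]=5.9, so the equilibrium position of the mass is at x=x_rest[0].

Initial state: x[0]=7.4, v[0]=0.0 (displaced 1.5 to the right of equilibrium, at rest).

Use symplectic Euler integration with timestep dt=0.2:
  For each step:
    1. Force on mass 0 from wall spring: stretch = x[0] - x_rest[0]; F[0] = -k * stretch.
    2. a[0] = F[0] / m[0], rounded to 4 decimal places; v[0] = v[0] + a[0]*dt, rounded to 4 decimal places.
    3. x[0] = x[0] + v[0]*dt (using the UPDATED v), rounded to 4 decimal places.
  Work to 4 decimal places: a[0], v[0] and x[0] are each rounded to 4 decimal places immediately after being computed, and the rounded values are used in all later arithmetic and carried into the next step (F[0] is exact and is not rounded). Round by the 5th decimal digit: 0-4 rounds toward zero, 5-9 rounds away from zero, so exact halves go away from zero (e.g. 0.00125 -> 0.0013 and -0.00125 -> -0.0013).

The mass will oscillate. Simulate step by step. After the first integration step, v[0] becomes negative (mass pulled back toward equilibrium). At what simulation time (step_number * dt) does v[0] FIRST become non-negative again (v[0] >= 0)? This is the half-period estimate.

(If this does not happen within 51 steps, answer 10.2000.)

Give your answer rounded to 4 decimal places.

Answer: 1.8000

Derivation:
Step 0: x=[7.4000] v=[0.0000]
Step 1: x=[7.1780] v=[-1.1100]
Step 2: x=[6.7669] v=[-2.0557]
Step 3: x=[6.2275] v=[-2.6972]
Step 4: x=[5.6396] v=[-2.9396]
Step 5: x=[5.0902] v=[-2.7469]
Step 6: x=[4.6607] v=[-2.1476]
Step 7: x=[4.4146] v=[-1.2305]
Step 8: x=[4.3883] v=[-0.1313]
Step 9: x=[4.5858] v=[0.9874]
First v>=0 after going negative at step 9, time=1.8000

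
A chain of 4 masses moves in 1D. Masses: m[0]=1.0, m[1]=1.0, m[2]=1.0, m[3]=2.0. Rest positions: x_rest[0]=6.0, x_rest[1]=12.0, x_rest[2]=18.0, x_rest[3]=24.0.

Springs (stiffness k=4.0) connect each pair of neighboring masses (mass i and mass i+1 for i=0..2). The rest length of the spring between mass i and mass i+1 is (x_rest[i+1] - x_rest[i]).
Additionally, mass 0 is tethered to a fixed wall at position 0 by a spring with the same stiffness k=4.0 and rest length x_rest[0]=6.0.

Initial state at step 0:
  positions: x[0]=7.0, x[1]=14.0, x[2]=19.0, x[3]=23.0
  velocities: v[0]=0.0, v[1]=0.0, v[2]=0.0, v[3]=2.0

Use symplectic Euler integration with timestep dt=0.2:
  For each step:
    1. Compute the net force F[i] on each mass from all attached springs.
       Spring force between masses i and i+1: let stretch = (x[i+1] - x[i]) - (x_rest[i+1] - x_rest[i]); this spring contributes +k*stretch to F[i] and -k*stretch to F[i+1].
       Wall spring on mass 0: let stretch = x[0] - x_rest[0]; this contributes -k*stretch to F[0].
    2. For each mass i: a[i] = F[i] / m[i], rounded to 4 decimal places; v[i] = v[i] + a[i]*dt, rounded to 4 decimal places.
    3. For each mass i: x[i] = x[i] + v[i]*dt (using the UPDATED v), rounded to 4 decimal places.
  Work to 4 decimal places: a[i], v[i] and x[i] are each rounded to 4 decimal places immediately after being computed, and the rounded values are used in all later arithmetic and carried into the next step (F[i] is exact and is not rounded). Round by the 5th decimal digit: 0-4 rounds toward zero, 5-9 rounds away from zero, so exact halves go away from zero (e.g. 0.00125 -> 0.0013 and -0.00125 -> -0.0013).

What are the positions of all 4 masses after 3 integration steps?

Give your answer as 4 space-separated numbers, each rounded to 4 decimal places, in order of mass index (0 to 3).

Answer: 6.7727 12.4456 18.3984 24.9158

Derivation:
Step 0: x=[7.0000 14.0000 19.0000 23.0000] v=[0.0000 0.0000 0.0000 2.0000]
Step 1: x=[7.0000 13.6800 18.8400 23.5600] v=[0.0000 -1.6000 -0.8000 2.8000]
Step 2: x=[6.9488 13.1168 18.6096 24.2224] v=[-0.2560 -2.8160 -1.1520 3.3120]
Step 3: x=[6.7727 12.4456 18.3984 24.9158] v=[-0.8806 -3.3562 -1.0560 3.4669]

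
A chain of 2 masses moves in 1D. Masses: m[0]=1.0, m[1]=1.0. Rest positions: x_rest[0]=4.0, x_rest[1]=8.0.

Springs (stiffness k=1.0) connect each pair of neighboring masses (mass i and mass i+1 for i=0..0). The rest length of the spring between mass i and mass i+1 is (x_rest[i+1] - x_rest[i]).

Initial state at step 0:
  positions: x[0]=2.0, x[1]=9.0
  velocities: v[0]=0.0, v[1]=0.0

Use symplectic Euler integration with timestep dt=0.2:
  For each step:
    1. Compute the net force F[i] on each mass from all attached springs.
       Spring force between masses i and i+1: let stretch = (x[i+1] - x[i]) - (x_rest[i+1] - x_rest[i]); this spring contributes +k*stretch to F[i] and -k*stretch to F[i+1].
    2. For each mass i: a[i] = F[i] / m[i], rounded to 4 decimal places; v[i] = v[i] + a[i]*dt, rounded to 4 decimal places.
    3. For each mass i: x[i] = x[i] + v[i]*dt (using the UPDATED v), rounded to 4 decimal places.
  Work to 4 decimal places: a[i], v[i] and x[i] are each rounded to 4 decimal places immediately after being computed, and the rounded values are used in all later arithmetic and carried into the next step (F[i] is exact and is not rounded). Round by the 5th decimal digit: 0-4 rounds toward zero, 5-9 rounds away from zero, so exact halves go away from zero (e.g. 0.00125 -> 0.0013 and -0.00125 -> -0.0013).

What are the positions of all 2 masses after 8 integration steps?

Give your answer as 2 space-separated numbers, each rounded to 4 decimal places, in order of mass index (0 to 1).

Answer: 4.6297 6.3703

Derivation:
Step 0: x=[2.0000 9.0000] v=[0.0000 0.0000]
Step 1: x=[2.1200 8.8800] v=[0.6000 -0.6000]
Step 2: x=[2.3504 8.6496] v=[1.1520 -1.1520]
Step 3: x=[2.6728 8.3272] v=[1.6118 -1.6118]
Step 4: x=[3.0613 7.9387] v=[1.9427 -1.9427]
Step 5: x=[3.4849 7.5151] v=[2.1182 -2.1182]
Step 6: x=[3.9097 7.0903] v=[2.1242 -2.1242]
Step 7: x=[4.3018 6.6982] v=[1.9603 -1.9603]
Step 8: x=[4.6297 6.3703] v=[1.6396 -1.6396]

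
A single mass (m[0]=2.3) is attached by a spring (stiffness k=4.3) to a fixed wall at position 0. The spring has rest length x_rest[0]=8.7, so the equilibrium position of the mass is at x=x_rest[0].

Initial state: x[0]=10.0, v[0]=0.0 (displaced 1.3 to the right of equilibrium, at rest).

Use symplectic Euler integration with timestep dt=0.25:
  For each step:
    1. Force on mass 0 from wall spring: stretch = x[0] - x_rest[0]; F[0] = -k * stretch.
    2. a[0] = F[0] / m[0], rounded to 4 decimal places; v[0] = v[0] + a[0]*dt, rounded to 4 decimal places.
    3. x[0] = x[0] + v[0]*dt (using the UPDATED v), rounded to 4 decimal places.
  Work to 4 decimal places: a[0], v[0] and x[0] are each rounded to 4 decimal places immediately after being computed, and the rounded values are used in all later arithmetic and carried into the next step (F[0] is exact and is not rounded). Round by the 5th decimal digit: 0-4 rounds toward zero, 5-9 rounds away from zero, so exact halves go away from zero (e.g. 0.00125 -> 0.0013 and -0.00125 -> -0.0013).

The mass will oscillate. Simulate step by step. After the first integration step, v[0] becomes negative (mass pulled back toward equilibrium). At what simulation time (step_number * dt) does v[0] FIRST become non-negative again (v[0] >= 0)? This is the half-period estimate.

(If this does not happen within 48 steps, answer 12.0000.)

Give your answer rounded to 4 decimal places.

Step 0: x=[10.0000] v=[0.0000]
Step 1: x=[9.8481] v=[-0.6076]
Step 2: x=[9.5621] v=[-1.1442]
Step 3: x=[9.1753] v=[-1.5472]
Step 4: x=[8.7330] v=[-1.7694]
Step 5: x=[8.2868] v=[-1.7848]
Step 6: x=[7.8889] v=[-1.5917]
Step 7: x=[7.5858] v=[-1.2126]
Step 8: x=[7.4129] v=[-0.6918]
Step 9: x=[7.3904] v=[-0.0902]
Step 10: x=[7.5209] v=[0.5219]
First v>=0 after going negative at step 10, time=2.5000

Answer: 2.5000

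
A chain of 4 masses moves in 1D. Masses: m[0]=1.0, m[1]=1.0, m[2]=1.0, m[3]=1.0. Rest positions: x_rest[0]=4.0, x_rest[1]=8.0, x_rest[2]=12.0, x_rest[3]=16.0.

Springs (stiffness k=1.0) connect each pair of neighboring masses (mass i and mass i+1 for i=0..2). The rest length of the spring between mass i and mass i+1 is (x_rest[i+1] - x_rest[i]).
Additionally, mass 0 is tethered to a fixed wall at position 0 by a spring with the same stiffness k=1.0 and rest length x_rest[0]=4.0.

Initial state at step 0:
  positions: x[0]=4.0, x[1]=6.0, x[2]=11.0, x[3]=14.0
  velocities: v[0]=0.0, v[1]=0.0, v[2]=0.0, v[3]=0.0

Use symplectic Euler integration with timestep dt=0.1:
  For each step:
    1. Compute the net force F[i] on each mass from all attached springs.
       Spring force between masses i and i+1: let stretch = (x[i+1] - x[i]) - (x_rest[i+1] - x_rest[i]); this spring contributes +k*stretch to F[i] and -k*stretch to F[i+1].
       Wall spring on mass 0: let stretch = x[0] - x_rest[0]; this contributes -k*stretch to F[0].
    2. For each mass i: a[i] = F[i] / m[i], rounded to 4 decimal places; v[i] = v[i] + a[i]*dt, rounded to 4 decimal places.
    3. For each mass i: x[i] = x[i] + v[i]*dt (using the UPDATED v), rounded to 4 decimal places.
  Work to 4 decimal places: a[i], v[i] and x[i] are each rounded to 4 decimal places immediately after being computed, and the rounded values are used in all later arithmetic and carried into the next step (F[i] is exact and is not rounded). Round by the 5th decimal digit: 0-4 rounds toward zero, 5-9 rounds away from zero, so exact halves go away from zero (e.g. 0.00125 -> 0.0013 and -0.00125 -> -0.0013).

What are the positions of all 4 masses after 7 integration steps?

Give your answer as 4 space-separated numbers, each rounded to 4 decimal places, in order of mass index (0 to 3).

Answer: 3.5234 6.7211 10.5349 14.2444

Derivation:
Step 0: x=[4.0000 6.0000 11.0000 14.0000] v=[0.0000 0.0000 0.0000 0.0000]
Step 1: x=[3.9800 6.0300 10.9800 14.0100] v=[-0.2000 0.3000 -0.2000 0.1000]
Step 2: x=[3.9407 6.0890 10.9408 14.0297] v=[-0.3930 0.5900 -0.3920 0.1970]
Step 3: x=[3.8835 6.1750 10.8840 14.0585] v=[-0.5722 0.8604 -0.5683 0.2881]
Step 4: x=[3.8104 6.2852 10.8118 14.0956] v=[-0.7314 1.1022 -0.7218 0.3707]
Step 5: x=[3.7239 6.4159 10.7272 14.1398] v=[-0.8650 1.3074 -0.8461 0.4423]
Step 6: x=[3.6271 6.5628 10.6336 14.1899] v=[-0.9682 1.4693 -0.9360 0.5010]
Step 7: x=[3.5234 6.7211 10.5349 14.2444] v=[-1.0373 1.5828 -0.9875 0.5454]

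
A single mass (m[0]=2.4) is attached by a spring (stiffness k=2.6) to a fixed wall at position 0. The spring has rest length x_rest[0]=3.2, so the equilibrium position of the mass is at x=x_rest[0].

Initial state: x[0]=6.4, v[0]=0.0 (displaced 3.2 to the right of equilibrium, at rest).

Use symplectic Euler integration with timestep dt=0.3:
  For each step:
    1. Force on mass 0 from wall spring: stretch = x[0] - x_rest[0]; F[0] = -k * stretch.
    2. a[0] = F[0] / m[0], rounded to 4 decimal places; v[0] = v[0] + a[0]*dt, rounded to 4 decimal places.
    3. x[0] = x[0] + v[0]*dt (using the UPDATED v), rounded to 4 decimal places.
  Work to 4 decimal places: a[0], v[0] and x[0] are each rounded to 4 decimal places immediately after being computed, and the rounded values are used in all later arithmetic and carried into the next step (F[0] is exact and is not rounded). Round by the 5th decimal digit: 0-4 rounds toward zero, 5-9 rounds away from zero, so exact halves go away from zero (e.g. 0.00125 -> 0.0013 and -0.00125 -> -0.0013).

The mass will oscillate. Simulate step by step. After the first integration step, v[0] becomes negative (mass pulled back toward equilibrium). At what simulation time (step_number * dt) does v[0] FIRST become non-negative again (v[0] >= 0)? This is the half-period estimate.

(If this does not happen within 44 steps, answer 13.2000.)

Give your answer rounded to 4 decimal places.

Answer: 3.3000

Derivation:
Step 0: x=[6.4000] v=[0.0000]
Step 1: x=[6.0880] v=[-1.0400]
Step 2: x=[5.4944] v=[-1.9786]
Step 3: x=[4.6771] v=[-2.7243]
Step 4: x=[3.7158] v=[-3.2044]
Step 5: x=[2.7042] v=[-3.3720]
Step 6: x=[1.7409] v=[-3.2109]
Step 7: x=[0.9199] v=[-2.7367]
Step 8: x=[0.3212] v=[-1.9957]
Step 9: x=[0.0032] v=[-1.0601]
Step 10: x=[-0.0031] v=[-0.0211]
Step 11: x=[0.3029] v=[1.0199]
First v>=0 after going negative at step 11, time=3.3000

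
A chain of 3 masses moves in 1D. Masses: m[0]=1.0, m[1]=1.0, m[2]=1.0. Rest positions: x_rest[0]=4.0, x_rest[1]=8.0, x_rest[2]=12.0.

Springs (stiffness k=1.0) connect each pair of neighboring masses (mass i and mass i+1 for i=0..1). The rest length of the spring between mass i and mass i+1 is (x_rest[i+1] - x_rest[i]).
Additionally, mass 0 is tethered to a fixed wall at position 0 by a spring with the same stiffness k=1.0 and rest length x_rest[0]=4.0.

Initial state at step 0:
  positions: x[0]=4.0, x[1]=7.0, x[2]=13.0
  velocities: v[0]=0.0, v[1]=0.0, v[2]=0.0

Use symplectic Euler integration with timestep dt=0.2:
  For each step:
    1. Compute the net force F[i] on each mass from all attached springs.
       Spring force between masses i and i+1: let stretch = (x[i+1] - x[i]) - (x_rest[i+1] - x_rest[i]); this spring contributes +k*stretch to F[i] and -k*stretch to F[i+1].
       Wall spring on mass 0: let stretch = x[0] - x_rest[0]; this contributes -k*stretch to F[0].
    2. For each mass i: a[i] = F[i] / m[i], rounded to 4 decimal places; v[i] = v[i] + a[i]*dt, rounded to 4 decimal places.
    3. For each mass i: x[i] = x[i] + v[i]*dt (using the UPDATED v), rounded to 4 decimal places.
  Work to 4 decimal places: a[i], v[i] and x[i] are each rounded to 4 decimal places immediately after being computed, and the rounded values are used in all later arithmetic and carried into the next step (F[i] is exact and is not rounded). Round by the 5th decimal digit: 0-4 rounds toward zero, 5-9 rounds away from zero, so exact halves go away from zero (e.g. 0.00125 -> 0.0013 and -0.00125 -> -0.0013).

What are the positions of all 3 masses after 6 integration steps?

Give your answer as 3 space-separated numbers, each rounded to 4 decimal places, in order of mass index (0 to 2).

Answer: 3.6252 8.6527 11.8094

Derivation:
Step 0: x=[4.0000 7.0000 13.0000] v=[0.0000 0.0000 0.0000]
Step 1: x=[3.9600 7.1200 12.9200] v=[-0.2000 0.6000 -0.4000]
Step 2: x=[3.8880 7.3456 12.7680] v=[-0.3600 1.1280 -0.7600]
Step 3: x=[3.7988 7.6498 12.5591] v=[-0.4461 1.5210 -1.0445]
Step 4: x=[3.7117 7.9963 12.3138] v=[-0.4357 1.7327 -1.2264]
Step 5: x=[3.6475 8.3442 12.0558] v=[-0.3211 1.7393 -1.2899]
Step 6: x=[3.6252 8.6527 11.8094] v=[-0.1113 1.5423 -1.2322]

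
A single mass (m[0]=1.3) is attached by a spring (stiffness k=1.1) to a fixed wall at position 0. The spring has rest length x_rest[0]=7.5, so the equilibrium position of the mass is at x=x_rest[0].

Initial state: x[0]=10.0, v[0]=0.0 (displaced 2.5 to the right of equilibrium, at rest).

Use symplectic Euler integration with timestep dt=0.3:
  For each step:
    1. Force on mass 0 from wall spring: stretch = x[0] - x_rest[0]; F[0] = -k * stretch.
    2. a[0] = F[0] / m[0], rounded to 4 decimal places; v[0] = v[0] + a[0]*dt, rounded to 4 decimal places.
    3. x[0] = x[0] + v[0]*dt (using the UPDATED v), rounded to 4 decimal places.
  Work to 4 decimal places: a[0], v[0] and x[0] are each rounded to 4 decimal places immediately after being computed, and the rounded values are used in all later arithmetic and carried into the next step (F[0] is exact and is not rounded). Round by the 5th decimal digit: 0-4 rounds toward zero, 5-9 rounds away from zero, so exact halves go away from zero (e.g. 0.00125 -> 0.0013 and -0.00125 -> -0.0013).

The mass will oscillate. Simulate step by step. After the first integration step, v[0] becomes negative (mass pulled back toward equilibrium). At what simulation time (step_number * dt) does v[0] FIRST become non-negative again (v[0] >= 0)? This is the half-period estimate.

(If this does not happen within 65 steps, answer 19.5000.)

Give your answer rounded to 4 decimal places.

Step 0: x=[10.0000] v=[0.0000]
Step 1: x=[9.8096] v=[-0.6346]
Step 2: x=[9.4433] v=[-1.2209]
Step 3: x=[8.9290] v=[-1.7142]
Step 4: x=[8.3059] v=[-2.0770]
Step 5: x=[7.6214] v=[-2.2816]
Step 6: x=[6.9277] v=[-2.3124]
Step 7: x=[6.2776] v=[-2.1671]
Step 8: x=[5.7206] v=[-1.8568]
Step 9: x=[5.2991] v=[-1.4051]
Step 10: x=[5.0452] v=[-0.8464]
Step 11: x=[4.9782] v=[-0.2233]
Step 12: x=[5.1032] v=[0.4168]
First v>=0 after going negative at step 12, time=3.6000

Answer: 3.6000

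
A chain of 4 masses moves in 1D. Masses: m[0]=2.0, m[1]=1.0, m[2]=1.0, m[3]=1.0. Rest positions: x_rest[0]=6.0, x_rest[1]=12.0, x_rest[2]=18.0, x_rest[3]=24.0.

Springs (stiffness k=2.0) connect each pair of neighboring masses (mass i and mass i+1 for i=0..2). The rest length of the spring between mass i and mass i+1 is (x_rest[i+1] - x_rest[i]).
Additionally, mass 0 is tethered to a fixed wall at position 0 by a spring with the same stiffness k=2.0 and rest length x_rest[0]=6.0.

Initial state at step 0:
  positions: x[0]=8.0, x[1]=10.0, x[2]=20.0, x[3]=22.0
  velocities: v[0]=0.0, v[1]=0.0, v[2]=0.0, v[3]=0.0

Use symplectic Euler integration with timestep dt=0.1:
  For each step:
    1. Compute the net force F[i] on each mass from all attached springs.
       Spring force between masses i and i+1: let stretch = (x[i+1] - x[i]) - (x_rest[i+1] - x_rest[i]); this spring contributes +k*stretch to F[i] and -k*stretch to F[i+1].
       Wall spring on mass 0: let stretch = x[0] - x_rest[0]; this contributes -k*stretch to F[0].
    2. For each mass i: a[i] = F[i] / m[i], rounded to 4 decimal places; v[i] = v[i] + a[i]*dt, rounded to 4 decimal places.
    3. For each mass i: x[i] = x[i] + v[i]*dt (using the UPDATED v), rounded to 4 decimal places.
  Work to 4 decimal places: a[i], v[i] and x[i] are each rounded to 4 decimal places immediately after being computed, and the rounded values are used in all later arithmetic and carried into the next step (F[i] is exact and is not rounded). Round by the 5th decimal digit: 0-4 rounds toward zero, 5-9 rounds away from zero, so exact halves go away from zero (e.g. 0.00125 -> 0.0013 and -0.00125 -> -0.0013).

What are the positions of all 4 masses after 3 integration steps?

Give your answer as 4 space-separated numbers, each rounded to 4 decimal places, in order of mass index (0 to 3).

Answer: 7.6538 10.9067 19.0952 22.4563

Derivation:
Step 0: x=[8.0000 10.0000 20.0000 22.0000] v=[0.0000 0.0000 0.0000 0.0000]
Step 1: x=[7.9400 10.1600 19.8400 22.0800] v=[-0.6000 1.6000 -1.6000 0.8000]
Step 2: x=[7.8228 10.4692 19.5312 22.2352] v=[-1.1720 3.0920 -3.0880 1.5520]
Step 3: x=[7.6538 10.9067 19.0952 22.4563] v=[-1.6896 4.3751 -4.3596 2.2112]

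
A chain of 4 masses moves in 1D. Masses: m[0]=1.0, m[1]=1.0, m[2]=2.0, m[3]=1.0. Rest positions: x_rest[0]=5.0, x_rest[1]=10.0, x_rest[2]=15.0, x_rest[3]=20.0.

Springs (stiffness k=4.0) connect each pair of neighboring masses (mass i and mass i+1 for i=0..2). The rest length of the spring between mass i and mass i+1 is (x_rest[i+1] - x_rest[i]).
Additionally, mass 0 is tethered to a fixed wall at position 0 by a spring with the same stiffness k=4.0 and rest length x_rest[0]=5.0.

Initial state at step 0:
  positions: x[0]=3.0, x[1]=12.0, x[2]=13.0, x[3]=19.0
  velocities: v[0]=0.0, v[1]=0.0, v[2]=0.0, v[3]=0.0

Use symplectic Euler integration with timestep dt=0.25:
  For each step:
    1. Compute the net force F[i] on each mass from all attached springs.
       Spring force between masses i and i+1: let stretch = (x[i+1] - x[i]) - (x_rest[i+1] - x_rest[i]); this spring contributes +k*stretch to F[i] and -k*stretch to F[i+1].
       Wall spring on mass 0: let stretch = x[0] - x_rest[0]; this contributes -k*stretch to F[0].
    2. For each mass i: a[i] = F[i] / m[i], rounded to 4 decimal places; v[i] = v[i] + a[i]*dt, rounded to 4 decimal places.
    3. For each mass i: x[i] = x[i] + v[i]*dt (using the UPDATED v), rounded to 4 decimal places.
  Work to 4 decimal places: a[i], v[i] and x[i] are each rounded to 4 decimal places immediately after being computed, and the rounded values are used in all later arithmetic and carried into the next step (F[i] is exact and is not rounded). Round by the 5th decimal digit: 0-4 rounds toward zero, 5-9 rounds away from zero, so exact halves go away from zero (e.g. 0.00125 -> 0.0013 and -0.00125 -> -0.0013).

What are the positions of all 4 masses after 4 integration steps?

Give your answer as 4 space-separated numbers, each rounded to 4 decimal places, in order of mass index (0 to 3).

Step 0: x=[3.0000 12.0000 13.0000 19.0000] v=[0.0000 0.0000 0.0000 0.0000]
Step 1: x=[4.5000 10.0000 13.6250 18.7500] v=[6.0000 -8.0000 2.5000 -1.0000]
Step 2: x=[6.2500 7.5313 14.4375 18.4688] v=[7.0000 -9.8750 3.2500 -1.1250]
Step 3: x=[6.7578 6.4688 14.8907 18.4297] v=[2.0313 -4.2501 1.8126 -0.1563]
Step 4: x=[5.5039 7.5840 14.7335 18.7559] v=[-5.0155 4.4608 -0.6289 1.3047]

Answer: 5.5039 7.5840 14.7335 18.7559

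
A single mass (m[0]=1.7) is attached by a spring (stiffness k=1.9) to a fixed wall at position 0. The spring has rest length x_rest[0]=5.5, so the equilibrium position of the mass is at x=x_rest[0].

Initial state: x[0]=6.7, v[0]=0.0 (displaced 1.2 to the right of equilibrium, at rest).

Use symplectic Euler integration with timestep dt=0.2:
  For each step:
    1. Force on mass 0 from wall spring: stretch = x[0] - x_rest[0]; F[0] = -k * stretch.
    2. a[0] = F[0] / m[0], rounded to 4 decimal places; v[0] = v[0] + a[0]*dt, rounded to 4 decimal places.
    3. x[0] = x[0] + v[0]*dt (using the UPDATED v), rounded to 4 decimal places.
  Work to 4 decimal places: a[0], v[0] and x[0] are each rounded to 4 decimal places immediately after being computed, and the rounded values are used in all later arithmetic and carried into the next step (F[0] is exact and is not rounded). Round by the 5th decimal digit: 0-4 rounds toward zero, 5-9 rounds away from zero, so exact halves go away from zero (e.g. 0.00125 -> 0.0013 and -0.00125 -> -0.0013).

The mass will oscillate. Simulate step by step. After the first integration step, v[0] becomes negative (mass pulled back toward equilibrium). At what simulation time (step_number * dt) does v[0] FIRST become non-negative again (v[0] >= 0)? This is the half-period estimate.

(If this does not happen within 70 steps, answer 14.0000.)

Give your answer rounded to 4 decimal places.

Answer: 3.0000

Derivation:
Step 0: x=[6.7000] v=[0.0000]
Step 1: x=[6.6464] v=[-0.2682]
Step 2: x=[6.5415] v=[-0.5245]
Step 3: x=[6.3900] v=[-0.7573]
Step 4: x=[6.1988] v=[-0.9562]
Step 5: x=[5.9763] v=[-1.1124]
Step 6: x=[5.7325] v=[-1.2189]
Step 7: x=[5.4783] v=[-1.2709]
Step 8: x=[5.2251] v=[-1.2660]
Step 9: x=[4.9842] v=[-1.2046]
Step 10: x=[4.7663] v=[-1.0893]
Step 11: x=[4.5812] v=[-0.9253]
Step 12: x=[4.4372] v=[-0.7199]
Step 13: x=[4.3407] v=[-0.4823]
Step 14: x=[4.2961] v=[-0.2232]
Step 15: x=[4.3053] v=[0.0459]
First v>=0 after going negative at step 15, time=3.0000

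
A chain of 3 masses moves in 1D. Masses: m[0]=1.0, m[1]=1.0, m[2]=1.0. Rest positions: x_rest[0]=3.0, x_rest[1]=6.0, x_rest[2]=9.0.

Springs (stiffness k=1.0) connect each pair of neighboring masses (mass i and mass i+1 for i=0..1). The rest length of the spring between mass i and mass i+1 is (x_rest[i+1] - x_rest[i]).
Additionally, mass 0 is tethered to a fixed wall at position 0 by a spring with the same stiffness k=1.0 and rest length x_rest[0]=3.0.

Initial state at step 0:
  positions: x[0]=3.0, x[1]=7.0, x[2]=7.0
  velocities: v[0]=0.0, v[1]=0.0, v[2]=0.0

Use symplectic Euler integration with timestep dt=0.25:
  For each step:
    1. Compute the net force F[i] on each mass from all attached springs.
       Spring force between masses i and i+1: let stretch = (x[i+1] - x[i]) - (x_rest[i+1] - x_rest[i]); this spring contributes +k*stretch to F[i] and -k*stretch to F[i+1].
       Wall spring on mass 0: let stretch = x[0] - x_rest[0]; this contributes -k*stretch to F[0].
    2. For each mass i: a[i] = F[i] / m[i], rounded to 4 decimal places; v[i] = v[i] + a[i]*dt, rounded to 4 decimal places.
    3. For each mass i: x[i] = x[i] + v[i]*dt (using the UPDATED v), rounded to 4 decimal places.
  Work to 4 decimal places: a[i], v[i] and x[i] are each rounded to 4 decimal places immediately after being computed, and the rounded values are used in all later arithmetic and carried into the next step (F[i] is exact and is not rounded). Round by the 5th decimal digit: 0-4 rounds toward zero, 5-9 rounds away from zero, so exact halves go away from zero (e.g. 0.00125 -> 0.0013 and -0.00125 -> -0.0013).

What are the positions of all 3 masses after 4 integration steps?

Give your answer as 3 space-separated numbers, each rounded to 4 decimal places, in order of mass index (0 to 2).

Answer: 3.3132 5.1418 8.4965

Derivation:
Step 0: x=[3.0000 7.0000 7.0000] v=[0.0000 0.0000 0.0000]
Step 1: x=[3.0625 6.7500 7.1875] v=[0.2500 -1.0000 0.7500]
Step 2: x=[3.1641 6.2969 7.5352] v=[0.4063 -1.8125 1.3906]
Step 3: x=[3.2637 5.7254 7.9930] v=[0.3985 -2.2861 1.8310]
Step 4: x=[3.3132 5.1418 8.4965] v=[0.1980 -2.3346 2.0141]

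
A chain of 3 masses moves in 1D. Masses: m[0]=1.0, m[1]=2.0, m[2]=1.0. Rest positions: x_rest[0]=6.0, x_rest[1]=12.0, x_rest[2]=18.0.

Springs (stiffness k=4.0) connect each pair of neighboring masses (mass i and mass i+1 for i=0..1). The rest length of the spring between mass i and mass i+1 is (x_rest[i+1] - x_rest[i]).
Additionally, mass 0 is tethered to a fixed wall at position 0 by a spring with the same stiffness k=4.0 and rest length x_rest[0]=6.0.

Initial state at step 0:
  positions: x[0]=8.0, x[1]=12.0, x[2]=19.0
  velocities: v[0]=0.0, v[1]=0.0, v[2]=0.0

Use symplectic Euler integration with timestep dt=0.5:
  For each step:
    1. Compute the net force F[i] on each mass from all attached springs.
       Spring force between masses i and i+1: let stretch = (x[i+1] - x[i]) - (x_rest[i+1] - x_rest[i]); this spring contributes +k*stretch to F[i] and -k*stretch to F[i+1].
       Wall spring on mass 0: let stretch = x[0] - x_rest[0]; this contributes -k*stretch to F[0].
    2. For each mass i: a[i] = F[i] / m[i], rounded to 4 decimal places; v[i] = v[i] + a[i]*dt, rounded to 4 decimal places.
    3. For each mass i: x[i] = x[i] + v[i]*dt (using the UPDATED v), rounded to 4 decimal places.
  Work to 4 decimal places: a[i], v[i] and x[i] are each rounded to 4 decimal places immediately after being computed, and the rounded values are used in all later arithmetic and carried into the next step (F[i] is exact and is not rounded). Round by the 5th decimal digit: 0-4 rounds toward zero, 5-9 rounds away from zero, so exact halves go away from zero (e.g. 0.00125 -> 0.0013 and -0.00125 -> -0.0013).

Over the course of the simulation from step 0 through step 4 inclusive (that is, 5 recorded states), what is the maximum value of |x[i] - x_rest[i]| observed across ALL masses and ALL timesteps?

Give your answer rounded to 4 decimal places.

Step 0: x=[8.0000 12.0000 19.0000] v=[0.0000 0.0000 0.0000]
Step 1: x=[4.0000 13.5000 18.0000] v=[-8.0000 3.0000 -2.0000]
Step 2: x=[5.5000 12.5000 18.5000] v=[3.0000 -2.0000 1.0000]
Step 3: x=[8.5000 11.0000 19.0000] v=[6.0000 -3.0000 1.0000]
Step 4: x=[5.5000 12.2500 17.5000] v=[-6.0000 2.5000 -3.0000]
Max displacement = 2.5000

Answer: 2.5000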